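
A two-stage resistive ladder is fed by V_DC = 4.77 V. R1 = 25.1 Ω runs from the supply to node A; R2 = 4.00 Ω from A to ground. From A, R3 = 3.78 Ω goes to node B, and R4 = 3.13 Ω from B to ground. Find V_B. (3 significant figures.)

Looking into the second stage from A: R3 + R4 = 6.910 Ω appears in parallel with R2.
Effective lower resistance at A: R2 ‖ 6.910 = 2.533 Ω.
V_A = 4.77 × 2.533/(25.1 + 2.533) = 0.4373 V.
V_B = V_A × 0.4530 = 0.1981 V.

V_B ≈ 0.198 V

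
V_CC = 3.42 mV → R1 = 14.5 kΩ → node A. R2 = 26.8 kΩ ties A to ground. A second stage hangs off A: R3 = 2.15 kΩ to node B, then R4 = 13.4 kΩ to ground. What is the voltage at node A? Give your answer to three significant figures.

Node A sees R2 in parallel with the series input of stage 2, R3 + R4 = 15.55 kΩ.
Effective lower resistance at A: R2 ‖ 15.55 = 9.840 kΩ.
So V_A = 3.42 × 0.4043 = 1.383 mV.

V_A ≈ 1.38 mV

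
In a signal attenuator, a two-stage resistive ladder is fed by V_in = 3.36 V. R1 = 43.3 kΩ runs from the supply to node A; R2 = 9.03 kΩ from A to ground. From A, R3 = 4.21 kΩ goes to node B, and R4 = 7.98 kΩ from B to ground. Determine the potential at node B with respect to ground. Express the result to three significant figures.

Node A sees R2 in parallel with the series input of stage 2, R3 + R4 = 12.19 kΩ.
R2 ‖ (R3+R4) = 5.187 kΩ.
So V_A = 3.36 × 0.1070 = 0.3595 V.
Then the unloaded second divider: V_B = V_A × R4/(R3+R4) = 0.3595 × 0.6546 = 0.2353 V.

V_B ≈ 0.235 V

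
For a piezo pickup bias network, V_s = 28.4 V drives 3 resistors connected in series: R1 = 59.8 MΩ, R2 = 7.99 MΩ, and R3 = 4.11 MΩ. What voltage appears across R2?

Series total: ΣR = 59.8 + 7.99 + 4.11 = 71.90 MΩ.
By the voltage-divider rule, V = 28.4 × 7.990/71.90 = 3.156 V.

V ≈ 3.16 V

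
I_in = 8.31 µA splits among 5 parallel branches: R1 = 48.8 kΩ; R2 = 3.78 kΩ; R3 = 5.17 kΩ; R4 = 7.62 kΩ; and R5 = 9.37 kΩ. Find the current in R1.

I ≈ 0.238 µA

Total conductance ΣG = 1/48.8 + 1/3.78 + 1/5.17 + 1/7.62 + 1/9.37 = 0.7164 (units of 1/kΩ).
By the current-divider rule, I = I_in · G_k/ΣG = 8.31 × 0.02860 = 0.2377 µA.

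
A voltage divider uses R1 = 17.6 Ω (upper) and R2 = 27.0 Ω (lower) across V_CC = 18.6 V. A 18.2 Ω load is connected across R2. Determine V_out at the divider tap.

V_out ≈ 7.10 V

First combine the lower leg with the load: R2 ‖ R_L = 10.87 Ω.
Then V_out = V_CC · R2'/(R1 + R2') = 18.6 × 10.87/28.47 = 7.102 V.
(Unloaded it would be 11.3 V; the load pulls it down.)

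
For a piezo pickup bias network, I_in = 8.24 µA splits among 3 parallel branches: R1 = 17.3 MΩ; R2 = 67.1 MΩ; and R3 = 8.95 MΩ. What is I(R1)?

Total conductance ΣG = 1/17.3 + 1/67.1 + 1/8.95 = 0.1844 (units of 1/MΩ).
By the current-divider rule, I = I_in · G_k/ΣG = 8.24 × 0.3134 = 2.582 µA.

I ≈ 2.58 µA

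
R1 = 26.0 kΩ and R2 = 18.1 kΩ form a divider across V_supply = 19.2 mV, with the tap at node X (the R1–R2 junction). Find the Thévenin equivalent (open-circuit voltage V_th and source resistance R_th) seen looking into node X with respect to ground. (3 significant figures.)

V_th is the unloaded tap voltage: V_supply · R2/(R1+R2) = 19.2 × 0.4104 = 7.880 mV.
With V_supply suppressed (replaced by a short), R_th = R1 ‖ R2 = (26.00 × 18.1)/(26.00 + 18.1) = 10.67 kΩ.

V_th ≈ 7.88 mV, R_th ≈ 10.7 kΩ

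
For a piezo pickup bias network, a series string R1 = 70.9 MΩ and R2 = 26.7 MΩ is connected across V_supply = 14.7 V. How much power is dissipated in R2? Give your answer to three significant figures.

Series current I = V_supply/ΣR = 14.7/97.60 = 0.1506 µA.
P = I²R = 0.02268 × 26.7 = 0.6057 µW.

P ≈ 0.606 µW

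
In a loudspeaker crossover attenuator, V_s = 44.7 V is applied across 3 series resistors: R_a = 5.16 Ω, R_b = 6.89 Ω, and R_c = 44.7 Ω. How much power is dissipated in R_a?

P ≈ 3.20 W

ΣR = 56.75 Ω → I = 44.7/56.75 = 0.7877 A.
P(R_a) = I²·R_a = (0.7877)² × 5.16 = 3.201 W.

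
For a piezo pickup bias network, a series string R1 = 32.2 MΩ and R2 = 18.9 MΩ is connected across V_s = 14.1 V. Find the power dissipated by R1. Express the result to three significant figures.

P ≈ 2.45 µW

Series current I = V_s/ΣR = 14.1/51.10 = 0.2759 µA.
P(R1) = I²·R1 = (0.2759)² × 32.2 = 2.452 µW.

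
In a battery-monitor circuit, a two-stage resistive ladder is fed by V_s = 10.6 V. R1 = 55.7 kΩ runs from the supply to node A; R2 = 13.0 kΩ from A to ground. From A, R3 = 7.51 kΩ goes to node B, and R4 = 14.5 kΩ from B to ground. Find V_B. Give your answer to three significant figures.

The second stage (R3 + R4 = 22.01 kΩ) loads node A in parallel with R2.
R2 ‖ (R3+R4) = 8.173 kΩ.
So V_A = 10.6 × 0.1280 = 1.356 V.
V_B = V_A × 0.6588 = 0.8935 V.

V_B ≈ 0.894 V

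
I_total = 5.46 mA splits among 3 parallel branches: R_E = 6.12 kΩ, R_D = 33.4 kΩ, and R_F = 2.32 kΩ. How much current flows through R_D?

I ≈ 0.262 mA

ΣG = 1/6.12 + 1/33.4 + 1/2.32 = 0.6244.
Current divider: I(R_D) = I_total · G_k/ΣG = 5.46 × (0.02994/0.6244) = 5.46 × 0.04795 = 0.2618 mA.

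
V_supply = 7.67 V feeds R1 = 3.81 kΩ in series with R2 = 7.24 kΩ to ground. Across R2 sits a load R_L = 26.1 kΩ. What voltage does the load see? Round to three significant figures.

The load sits in parallel with R2, giving an effective lower resistance R2' = R2·R_L/(R2+R_L) = 5.668 kΩ.
Now apply the divider: V_out = 7.67 × 0.5980 = 4.587 V.
(Unloaded it would be 5.03 V; the load pulls it down.)

V_out ≈ 4.59 V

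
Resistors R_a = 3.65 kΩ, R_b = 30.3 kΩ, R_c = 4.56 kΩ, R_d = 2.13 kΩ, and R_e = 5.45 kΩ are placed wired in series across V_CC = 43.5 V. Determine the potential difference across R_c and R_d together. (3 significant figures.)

V ≈ 6.31 V

ΣR = 3.65 + 30.3 + 4.56 + 2.13 + 5.45 = 46.09 kΩ.
R_{R_c..R_d} = 4.56 + 2.13 = 6.690 kΩ.
By the voltage-divider rule, V = 43.5 × 6.690/46.09 = 6.314 V.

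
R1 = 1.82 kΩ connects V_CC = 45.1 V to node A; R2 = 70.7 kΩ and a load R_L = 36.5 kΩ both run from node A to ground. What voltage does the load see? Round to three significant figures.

V_out ≈ 41.9 V

R2 ‖ R_L = (70.7 × 36.5)/(70.7 + 36.5) = 24.07 kΩ.
Now apply the divider: V_out = 45.1 × 0.9297 = 41.93 V.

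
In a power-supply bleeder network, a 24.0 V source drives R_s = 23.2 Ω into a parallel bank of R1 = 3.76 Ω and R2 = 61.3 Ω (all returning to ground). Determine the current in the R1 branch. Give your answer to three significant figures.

I ≈ 0.846 A

Parallel bank: R_p = 1/(1/3.76 + 1/61.3) = 3.543 Ω.
V_A by voltage divider: V_A = 24.0 × 3.543/(23.2 + 3.543) = 3.179 V.
I(R1) = V_A / R1 = 3.179/3.76 = 0.8456 A.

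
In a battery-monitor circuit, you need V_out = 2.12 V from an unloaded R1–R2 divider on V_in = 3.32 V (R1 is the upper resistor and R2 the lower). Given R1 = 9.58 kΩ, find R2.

Required fraction k = V_out/V_in = 0.6386.
Rearranging, R2 = R1·k/(1−k) = 9.58 × 1.767 = 16.92 kΩ.

R2 ≈ 16.9 kΩ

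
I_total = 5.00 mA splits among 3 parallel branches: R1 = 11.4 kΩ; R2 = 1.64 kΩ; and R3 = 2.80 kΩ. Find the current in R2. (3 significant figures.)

I ≈ 2.89 mA

ΣG = 1/11.4 + 1/1.64 + 1/2.80 = 1.055.
R2 takes the fraction G_k/ΣG = 0.6098/1.055 = 0.5782, so I = 5.00 × 0.5782 = 2.891 mA.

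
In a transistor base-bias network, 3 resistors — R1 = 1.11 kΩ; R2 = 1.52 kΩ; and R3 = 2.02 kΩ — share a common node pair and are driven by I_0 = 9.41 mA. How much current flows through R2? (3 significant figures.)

Conductances: ΣG = 1/1.11 + 1/1.52 + 1/2.02 = 2.054 (1/kΩ).
R2 takes the fraction G_k/ΣG = 0.6579/2.054 = 0.3203, so I = 9.41 × 0.3203 = 3.014 mA.

I ≈ 3.01 mA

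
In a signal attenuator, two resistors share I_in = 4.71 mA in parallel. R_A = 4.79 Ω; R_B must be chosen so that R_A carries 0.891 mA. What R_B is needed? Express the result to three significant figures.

In a two-way split, I_A/I_in = R_B/(R_A + R_B).
0.891/4.71 = R_B/(R_A + R_B) → R_B = R_A · (0.1892)/(1 − 0.1892) = 4.79 × 0.2333 = 1.118 Ω.

R_B ≈ 1.12 Ω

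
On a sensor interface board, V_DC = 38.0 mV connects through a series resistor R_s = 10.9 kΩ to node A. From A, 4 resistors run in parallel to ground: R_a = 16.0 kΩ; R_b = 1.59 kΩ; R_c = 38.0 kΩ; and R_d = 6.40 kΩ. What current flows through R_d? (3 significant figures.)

I ≈ 0.564 µA

Combine the parallel branches: R_p = (1/16.0 + 1/1.59 + 1/38.0 + 1/6.40)⁻¹ = 1.144 kΩ.
V_A by voltage divider: V_A = 38.0 × 1.144/(10.9 + 1.144) = 3.610 mV.
I(R_d) = V_A / R_d = 3.610/6.40 = 0.5640 µA.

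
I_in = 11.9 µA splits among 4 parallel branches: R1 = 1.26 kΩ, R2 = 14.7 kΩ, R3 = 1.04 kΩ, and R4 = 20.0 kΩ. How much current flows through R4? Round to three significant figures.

I ≈ 0.318 µA

Total conductance ΣG = 1/1.26 + 1/14.7 + 1/1.04 + 1/20.0 = 1.873 (units of 1/kΩ).
By the current-divider rule, I = I_in · G_k/ΣG = 11.9 × 0.02669 = 0.3176 µA.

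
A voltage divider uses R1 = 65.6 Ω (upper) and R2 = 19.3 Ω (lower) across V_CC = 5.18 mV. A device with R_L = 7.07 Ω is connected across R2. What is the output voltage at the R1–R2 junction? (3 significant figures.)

V_out ≈ 0.379 mV

The load sits in parallel with R2, giving an effective lower resistance R2' = R2·R_L/(R2+R_L) = 5.174 Ω.
Then V_out = V_CC · R2'/(R1 + R2') = 5.18 × 5.174/70.77 = 0.3787 mV.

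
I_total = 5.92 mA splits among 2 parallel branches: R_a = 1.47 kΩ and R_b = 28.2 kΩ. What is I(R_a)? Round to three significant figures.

I ≈ 5.63 mA

For two parallel branches, I_k = I_total · (other R)/(sum of R).
So I = 5.92 × 28.2/29.67 = 5.627 mA.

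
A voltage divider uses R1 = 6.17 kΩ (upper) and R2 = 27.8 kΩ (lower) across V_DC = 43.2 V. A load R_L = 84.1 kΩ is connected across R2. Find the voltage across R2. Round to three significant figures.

V_out ≈ 33.4 V

First combine the lower leg with the load: R2 ‖ R_L = 20.89 kΩ.
Now apply the divider: V_out = 43.2 × 0.7720 = 33.35 V.
(Unloaded it would be 35.4 V; the load pulls it down.)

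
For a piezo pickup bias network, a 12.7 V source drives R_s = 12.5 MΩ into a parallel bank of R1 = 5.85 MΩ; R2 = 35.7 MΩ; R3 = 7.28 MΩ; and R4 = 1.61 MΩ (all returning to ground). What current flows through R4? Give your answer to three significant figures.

Combine the parallel branches: R_p = (1/5.85 + 1/35.7 + 1/7.28 + 1/1.61)⁻¹ = 1.044 MΩ.
Node voltage V_A = V_supply · R_p/(R_s + R_p) = 12.7 × 0.07711 = 0.9793 V.
I(R4) = V_A / R4 = 0.9793/1.61 = 0.6083 µA.
(Equivalently: I_total = 0.9377 µA, then current-divider fraction G_k/ΣG = 0.6487.)

I ≈ 0.608 µA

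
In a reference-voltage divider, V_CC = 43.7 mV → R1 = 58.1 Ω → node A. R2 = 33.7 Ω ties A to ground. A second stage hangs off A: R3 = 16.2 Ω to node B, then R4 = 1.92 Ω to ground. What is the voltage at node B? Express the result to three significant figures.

The second stage (R3 + R4 = 18.12 Ω) loads node A in parallel with R2.
R2 ‖ (R3+R4) = 11.78 Ω.
First divider: V_A = V_CC · 11.78/(58.1 + 11.78) = 7.369 mV.
Then the unloaded second divider: V_B = V_A × R4/(R3+R4) = 7.369 × 0.1060 = 0.7808 mV.

V_B ≈ 0.781 mV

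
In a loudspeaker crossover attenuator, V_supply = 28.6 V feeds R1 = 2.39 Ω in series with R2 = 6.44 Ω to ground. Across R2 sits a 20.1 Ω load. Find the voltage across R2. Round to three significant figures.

V_out ≈ 19.2 V

The load sits in parallel with R2, giving an effective lower resistance R2' = R2·R_L/(R2+R_L) = 4.877 Ω.
Then V_out = V_supply · R2'/(R1 + R2') = 28.6 × 4.877/7.267 = 19.19 V.
(Unloaded it would be 20.9 V; the load pulls it down.)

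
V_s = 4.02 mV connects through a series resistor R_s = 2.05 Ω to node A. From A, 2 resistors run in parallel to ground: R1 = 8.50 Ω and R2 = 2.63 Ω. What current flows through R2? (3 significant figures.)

Parallel bank: R_p = 1/(1/8.50 + 1/2.63) = 2.009 Ω.
Node voltage V_A = V_s · R_p/(R_s + R_p) = 4.02 × 0.4949 = 1.989 mV.
I(R2) = V_A / R2 = 1.989/2.63 = 0.7565 mA.

I ≈ 0.756 mA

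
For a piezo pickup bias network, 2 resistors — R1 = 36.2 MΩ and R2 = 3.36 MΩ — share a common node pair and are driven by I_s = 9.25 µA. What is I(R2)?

Two-branch current divider: I_k = I_s · R_other/(R_1 + R_2).
I(R2) = 9.25 × 36.2/(36.2 + 3.36) = 9.25 × 0.9151 = 8.464 µA.

I ≈ 8.46 µA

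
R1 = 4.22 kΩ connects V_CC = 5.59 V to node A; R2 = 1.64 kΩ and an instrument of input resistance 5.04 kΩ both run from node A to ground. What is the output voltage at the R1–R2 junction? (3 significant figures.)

V_out ≈ 1.27 V

R2 ‖ R_L = (1.64 × 5.04)/(1.64 + 5.04) = 1.237 kΩ.
Then V_out = V_CC · R2'/(R1 + R2') = 5.59 × 1.237/5.457 = 1.267 V.
(Unloaded it would be 1.56 V; the load pulls it down.)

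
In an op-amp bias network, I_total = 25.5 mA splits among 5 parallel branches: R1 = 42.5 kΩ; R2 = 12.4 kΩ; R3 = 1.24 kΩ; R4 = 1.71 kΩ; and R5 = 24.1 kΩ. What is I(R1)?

ΣG = 1/42.5 + 1/12.4 + 1/1.24 + 1/1.71 + 1/24.1 = 1.537.
Current divider: I(R1) = I_total · G_k/ΣG = 25.5 × (0.02353/1.537) = 25.5 × 0.01531 = 0.3904 mA.

I ≈ 0.390 mA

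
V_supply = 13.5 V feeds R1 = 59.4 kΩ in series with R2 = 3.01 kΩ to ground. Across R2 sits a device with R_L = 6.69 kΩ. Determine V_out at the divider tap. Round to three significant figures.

R2 ‖ R_L = (3.01 × 6.69)/(3.01 + 6.69) = 2.076 kΩ.
Now apply the divider: V_out = 13.5 × 0.03377 = 0.4559 V.

V_out ≈ 0.456 V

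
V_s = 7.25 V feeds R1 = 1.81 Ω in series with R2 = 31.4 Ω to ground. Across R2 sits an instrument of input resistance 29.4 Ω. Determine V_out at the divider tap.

The load sits in parallel with R2, giving an effective lower resistance R2' = R2·R_L/(R2+R_L) = 15.18 Ω.
Then V_out = V_s · R2'/(R1 + R2') = 7.25 × 15.18/16.99 = 6.478 V.

V_out ≈ 6.48 V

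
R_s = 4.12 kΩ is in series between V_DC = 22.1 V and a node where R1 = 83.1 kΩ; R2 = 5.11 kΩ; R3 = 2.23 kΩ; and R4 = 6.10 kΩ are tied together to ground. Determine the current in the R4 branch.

I ≈ 0.827 mA

Equivalent of the parallel group: R_p = 1.219 kΩ.
Node voltage V_A = V_DC · R_p/(R_s + R_p) = 22.1 × 0.2284 = 5.047 V.
Branch current I = V_A/R4 = 5.047/6.10 = 0.8274 mA.
(Equivalently: I_total = 4.139 mA, then current-divider fraction G_k/ΣG = 0.1999.)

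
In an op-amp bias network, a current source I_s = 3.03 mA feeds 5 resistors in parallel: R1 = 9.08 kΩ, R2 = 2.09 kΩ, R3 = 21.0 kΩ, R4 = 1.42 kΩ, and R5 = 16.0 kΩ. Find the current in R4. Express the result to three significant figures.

ΣG = 1/9.08 + 1/2.09 + 1/21.0 + 1/1.42 + 1/16.0 = 1.403.
Current divider: I(R4) = I_s · G_k/ΣG = 3.03 × (0.7042/1.403) = 3.03 × 0.5020 = 1.521 mA.

I ≈ 1.52 mA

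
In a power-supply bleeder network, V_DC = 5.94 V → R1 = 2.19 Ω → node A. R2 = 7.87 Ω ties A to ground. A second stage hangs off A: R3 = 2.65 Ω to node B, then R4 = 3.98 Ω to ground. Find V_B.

The second stage (R3 + R4 = 6.630 Ω) loads node A in parallel with R2.
Effective lower resistance at A: R2 ‖ 6.630 = 3.598 Ω.
V_A = 5.94 × 3.598/(2.19 + 3.598) = 3.693 V.
Then the unloaded second divider: V_B = V_A × R4/(R3+R4) = 3.693 × 0.6003 = 2.217 V.

V_B ≈ 2.22 V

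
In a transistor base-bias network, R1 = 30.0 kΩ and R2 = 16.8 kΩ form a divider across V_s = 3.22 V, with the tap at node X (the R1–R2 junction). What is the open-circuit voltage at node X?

V_th ≈ 1.16 V

Open-circuit (no load on X): V_th = V_s · R2/(R1 + R2) = 3.22 × 16.8/(30.00 + 16.8) = 1.156 V.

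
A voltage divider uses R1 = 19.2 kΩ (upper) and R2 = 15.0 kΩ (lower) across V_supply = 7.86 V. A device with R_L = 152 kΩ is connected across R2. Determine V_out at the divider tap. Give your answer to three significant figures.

V_out ≈ 3.27 V

The load sits in parallel with R2, giving an effective lower resistance R2' = R2·R_L/(R2+R_L) = 13.65 kΩ.
Voltage divider with the loaded lower leg: V_out = 7.86 × 13.65/(19.2 + 13.65) = 7.86 × 0.4156 = 3.266 V.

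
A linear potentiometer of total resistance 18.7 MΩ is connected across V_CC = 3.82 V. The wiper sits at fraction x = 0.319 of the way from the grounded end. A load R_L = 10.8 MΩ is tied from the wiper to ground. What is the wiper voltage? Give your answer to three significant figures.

Split the track: R_lower = x·R_p = 5.965 MΩ, R_upper = (1−x)·R_p = 12.73 MΩ.
(x·R_p) ‖ R_L = 3.843 MΩ.
V_out = 3.82 × 3.843/(12.73 + 3.843) = 0.8855 V.
(Unloaded: V_out = x·V_CC = 1.22 V.)

V_out ≈ 0.886 V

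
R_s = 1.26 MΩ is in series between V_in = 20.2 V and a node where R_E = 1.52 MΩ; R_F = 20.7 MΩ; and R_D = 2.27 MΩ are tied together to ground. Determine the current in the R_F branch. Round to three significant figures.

I ≈ 0.399 µA

Equivalent of the parallel group: R_p = 0.8720 MΩ.
V_A by voltage divider: V_A = 20.2 × 0.8720/(1.26 + 0.8720) = 8.262 V.
I(R_F) = V_A / R_F = 8.262/20.7 = 0.3991 µA.
(Check via current divider: I_total = 9.474 µA; share G_k/ΣG = 0.04213 → same result.)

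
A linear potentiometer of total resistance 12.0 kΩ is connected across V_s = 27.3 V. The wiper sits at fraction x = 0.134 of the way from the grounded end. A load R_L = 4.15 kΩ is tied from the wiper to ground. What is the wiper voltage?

V_out ≈ 2.74 V

Split the track: R_lower = x·R_p = 1.608 kΩ, R_upper = (1−x)·R_p = 10.39 kΩ.
R_L loads the lower segment: effective lower R = 1.159 kΩ.
Then V_out = V_s · 1.159/(10.39 + 1.159) = 2.739 V.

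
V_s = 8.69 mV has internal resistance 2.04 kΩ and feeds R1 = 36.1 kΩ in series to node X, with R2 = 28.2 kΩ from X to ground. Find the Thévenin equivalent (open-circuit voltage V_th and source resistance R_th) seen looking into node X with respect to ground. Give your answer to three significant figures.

R1' = 2.04 + 36.1 = 38.14 kΩ (source resistance + R1).
Open-circuit (no load on X): V_th = V_s · R2/(R1' + R2) = 8.69 × 28.2/(38.14 + 28.2) = 3.694 mV.
Looking into X with the source shorted: R_th = R1'·R2/(R1'+R2) = 38.14 × 28.2/66.34 = 16.21 kΩ.

V_th ≈ 3.69 mV, R_th ≈ 16.2 kΩ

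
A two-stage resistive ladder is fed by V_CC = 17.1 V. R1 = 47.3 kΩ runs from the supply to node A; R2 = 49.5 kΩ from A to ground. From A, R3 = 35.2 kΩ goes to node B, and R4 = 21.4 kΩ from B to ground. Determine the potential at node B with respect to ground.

Looking into the second stage from A: R3 + R4 = 56.60 kΩ appears in parallel with R2.
R2 ‖ (R3+R4) = 26.41 kΩ.
First divider: V_A = V_CC · 26.41/(47.3 + 26.41) = 6.126 V.
Then the unloaded second divider: V_B = V_A × R4/(R3+R4) = 6.126 × 0.3781 = 2.316 V.

V_B ≈ 2.32 V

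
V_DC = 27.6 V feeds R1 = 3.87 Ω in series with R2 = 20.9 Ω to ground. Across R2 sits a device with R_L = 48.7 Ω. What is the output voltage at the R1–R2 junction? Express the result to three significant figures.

V_out ≈ 21.8 V

R2 ‖ R_L = (20.9 × 48.7)/(20.9 + 48.7) = 14.62 Ω.
Voltage divider with the loaded lower leg: V_out = 27.6 × 14.62/(3.87 + 14.62) = 27.6 × 0.7907 = 21.82 V.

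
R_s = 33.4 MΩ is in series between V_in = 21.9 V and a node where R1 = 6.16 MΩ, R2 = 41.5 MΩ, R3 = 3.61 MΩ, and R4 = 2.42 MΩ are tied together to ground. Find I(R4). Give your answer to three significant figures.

Combine the parallel branches: R_p = (1/6.16 + 1/41.5 + 1/3.61 + 1/2.42)⁻¹ = 1.141 MΩ.
V_A = 21.9 × 1.141/34.54 = 0.7232 V.
Branch current I = V_A/R4 = 0.7232/2.42 = 0.2989 µA.

I ≈ 0.299 µA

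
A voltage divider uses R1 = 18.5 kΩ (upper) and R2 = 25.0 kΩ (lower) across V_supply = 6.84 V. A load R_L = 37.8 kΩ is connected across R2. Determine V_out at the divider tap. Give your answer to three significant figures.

V_out ≈ 3.07 V

R2 ‖ R_L = (25.0 × 37.8)/(25.0 + 37.8) = 15.05 kΩ.
Then V_out = V_supply · R2'/(R1 + R2') = 6.84 × 15.05/33.55 = 3.068 V.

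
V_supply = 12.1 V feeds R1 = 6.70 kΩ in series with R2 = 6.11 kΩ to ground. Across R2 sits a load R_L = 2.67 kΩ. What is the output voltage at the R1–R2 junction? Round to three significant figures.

The load sits in parallel with R2, giving an effective lower resistance R2' = R2·R_L/(R2+R_L) = 1.858 kΩ.
Voltage divider with the loaded lower leg: V_out = 12.1 × 1.858/(6.70 + 1.858) = 12.1 × 0.2171 = 2.627 V.
(Unloaded it would be 5.77 V; the load pulls it down.)

V_out ≈ 2.63 V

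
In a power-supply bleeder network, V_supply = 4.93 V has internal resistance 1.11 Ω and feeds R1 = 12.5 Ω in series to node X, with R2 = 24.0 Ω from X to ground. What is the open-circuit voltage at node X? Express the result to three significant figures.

V_th ≈ 3.15 V

R1' = 1.11 + 12.5 = 13.61 Ω (source resistance + R1).
V_th is the unloaded tap voltage: V_supply · R2/(R1'+R2) = 4.93 × 0.6381 = 3.146 V.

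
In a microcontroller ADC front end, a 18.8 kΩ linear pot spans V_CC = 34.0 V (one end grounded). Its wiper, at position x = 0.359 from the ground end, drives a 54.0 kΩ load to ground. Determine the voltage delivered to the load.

Lower segment x·R_p = 6.749 kΩ; upper segment (1−x)·R_p = 12.05 kΩ.
R_L loads the lower segment: effective lower R = 5.999 kΩ.
Then V_out = V_CC · 5.999/(12.05 + 5.999) = 11.30 V.
(Unloaded: V_out = x·V_CC = 12.2 V.)

V_out ≈ 11.3 V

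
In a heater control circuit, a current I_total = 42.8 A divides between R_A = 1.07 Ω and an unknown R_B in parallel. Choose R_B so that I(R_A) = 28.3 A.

R_B ≈ 2.09 Ω

The fraction through R_A equals R_B/(R_A+R_B).
With f = 0.6612, R_B = R_A · f/(1−f) = 1.07 × 1.952 = 2.088 Ω.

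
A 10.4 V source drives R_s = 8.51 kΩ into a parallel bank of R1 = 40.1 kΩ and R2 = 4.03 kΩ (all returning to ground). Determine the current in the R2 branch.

I ≈ 0.776 mA

Equivalent of the parallel group: R_p = 3.662 kΩ.
V_A by voltage divider: V_A = 10.4 × 3.662/(8.51 + 3.662) = 3.129 V.
I(R2) = V_A / R2 = 3.129/4.03 = 0.7764 mA.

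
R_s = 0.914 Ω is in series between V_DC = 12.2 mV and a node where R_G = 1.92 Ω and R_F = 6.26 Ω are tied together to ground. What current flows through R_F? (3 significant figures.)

Combine the parallel branches: R_p = (1/1.92 + 1/6.26)⁻¹ = 1.469 Ω.
V_A = 12.2 × 1.469/2.383 = 7.521 mV.
Branch current I = V_A/R_F = 7.521/6.26 = 1.201 mA.
(Equivalently: I_total = 5.119 mA, then current-divider fraction G_k/ΣG = 0.2347.)

I ≈ 1.20 mA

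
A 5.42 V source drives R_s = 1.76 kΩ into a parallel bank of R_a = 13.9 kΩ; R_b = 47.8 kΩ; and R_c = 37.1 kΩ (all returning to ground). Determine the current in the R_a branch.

Combine the parallel branches: R_p = (1/13.9 + 1/47.8 + 1/37.1)⁻¹ = 8.346 kΩ.
V_A = 5.42 × 8.346/10.11 = 4.476 V.
Branch current I = V_A/R_a = 4.476/13.9 = 0.3220 mA.
(Check via current divider: I_total = 0.5363 mA; share G_k/ΣG = 0.6004 → same result.)

I ≈ 0.322 mA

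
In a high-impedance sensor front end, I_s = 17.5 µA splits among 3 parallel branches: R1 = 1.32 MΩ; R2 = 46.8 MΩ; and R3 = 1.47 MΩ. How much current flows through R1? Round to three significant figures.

I ≈ 9.09 µA

Conductances: ΣG = 1/1.32 + 1/46.8 + 1/1.47 = 1.459 (1/MΩ).
Current divider: I(R1) = I_s · G_k/ΣG = 17.5 × (0.7576/1.459) = 17.5 × 0.5192 = 9.085 µA.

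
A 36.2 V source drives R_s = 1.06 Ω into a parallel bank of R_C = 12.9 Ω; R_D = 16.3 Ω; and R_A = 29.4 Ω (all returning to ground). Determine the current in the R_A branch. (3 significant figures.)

Combine the parallel branches: R_p = (1/12.9 + 1/16.3 + 1/29.4)⁻¹ = 5.784 Ω.
V_A by voltage divider: V_A = 36.2 × 5.784/(1.06 + 5.784) = 30.59 V.
Branch current I = V_A/R_A = 30.59/29.4 = 1.041 A.

I ≈ 1.04 A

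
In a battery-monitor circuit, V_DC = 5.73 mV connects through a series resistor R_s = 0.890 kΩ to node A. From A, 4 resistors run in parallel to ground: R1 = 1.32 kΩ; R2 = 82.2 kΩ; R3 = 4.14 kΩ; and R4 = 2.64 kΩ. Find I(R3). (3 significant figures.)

Combine the parallel branches: R_p = (1/1.32 + 1/82.2 + 1/4.14 + 1/2.64)⁻¹ = 0.7194 kΩ.
V_A = 5.73 × 0.7194/1.609 = 2.561 mV.
I(R3) = V_A / R3 = 2.561/4.14 = 0.6187 µA.
(Check via current divider: I_total = 3.560 µA; share G_k/ΣG = 0.1738 → same result.)

I ≈ 0.619 µA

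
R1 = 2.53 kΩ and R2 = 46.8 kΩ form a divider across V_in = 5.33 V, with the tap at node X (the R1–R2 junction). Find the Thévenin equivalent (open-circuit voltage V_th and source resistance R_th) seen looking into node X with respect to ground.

V_th is the unloaded tap voltage: V_in · R2/(R1+R2) = 5.33 × 0.9487 = 5.057 V.
With V_in suppressed (replaced by a short), R_th = R1 ‖ R2 = (2.530 × 46.8)/(2.530 + 46.8) = 2.400 kΩ.

V_th ≈ 5.06 V, R_th ≈ 2.40 kΩ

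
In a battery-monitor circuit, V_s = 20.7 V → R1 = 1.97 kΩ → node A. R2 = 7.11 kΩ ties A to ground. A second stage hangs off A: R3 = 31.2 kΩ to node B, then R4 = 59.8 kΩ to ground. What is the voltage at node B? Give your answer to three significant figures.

V_B ≈ 10.5 V

The second stage (R3 + R4 = 91.00 kΩ) loads node A in parallel with R2.
R2 ‖ (R3+R4) = 6.595 kΩ.
V_A = 20.7 × 6.595/(1.97 + 6.595) = 15.94 V.
Stage 2 is unloaded, so V_B = V_A · R4/(R3+R4) = 15.94 × 59.8/91.00 = 10.47 V.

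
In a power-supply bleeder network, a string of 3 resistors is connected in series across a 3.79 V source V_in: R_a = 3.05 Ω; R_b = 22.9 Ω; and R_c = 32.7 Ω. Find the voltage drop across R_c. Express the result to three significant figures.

ΣR = 3.05 + 22.9 + 32.7 = 58.65 Ω.
V = V_in · R/ΣR = 3.79 × 0.5575 = 2.113 V.

V ≈ 2.11 V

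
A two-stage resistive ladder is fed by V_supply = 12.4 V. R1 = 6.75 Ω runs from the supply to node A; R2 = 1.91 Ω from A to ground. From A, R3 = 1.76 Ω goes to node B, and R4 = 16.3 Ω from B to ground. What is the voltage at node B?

V_B ≈ 2.28 V

The second stage (R3 + R4 = 18.06 Ω) loads node A in parallel with R2.
R2 ‖ (R3+R4) = 1.727 Ω.
So V_A = 12.4 × 0.2038 = 2.527 V.
Then the unloaded second divider: V_B = V_A × R4/(R3+R4) = 2.527 × 0.9025 = 2.280 V.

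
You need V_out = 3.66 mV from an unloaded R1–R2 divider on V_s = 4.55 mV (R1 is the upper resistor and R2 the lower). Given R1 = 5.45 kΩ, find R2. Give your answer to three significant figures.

The divider ratio is R2/(R1+R2) = 3.66/4.55 = 0.8044.
R2 = R1 · 0.8044/(1 − 0.8044) = 22.41 kΩ.

R2 ≈ 22.4 kΩ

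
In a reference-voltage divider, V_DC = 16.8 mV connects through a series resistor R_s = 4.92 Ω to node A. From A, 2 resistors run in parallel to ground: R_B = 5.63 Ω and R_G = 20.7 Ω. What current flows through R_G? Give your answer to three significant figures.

I ≈ 0.384 mA

Combine the parallel branches: R_p = (1/5.63 + 1/20.7)⁻¹ = 4.426 Ω.
V_A by voltage divider: V_A = 16.8 × 4.426/(4.92 + 4.426) = 7.956 mV.
I(R_G) = V_A / R_G = 7.956/20.7 = 0.3844 mA.
(Check via current divider: I_total = 1.798 mA; share G_k/ΣG = 0.2138 → same result.)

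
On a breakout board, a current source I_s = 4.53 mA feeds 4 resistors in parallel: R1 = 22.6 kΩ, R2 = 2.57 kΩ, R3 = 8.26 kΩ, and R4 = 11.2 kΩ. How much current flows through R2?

ΣG = 1/22.6 + 1/2.57 + 1/8.26 + 1/11.2 = 0.6437.
Current divider: I(R2) = I_s · G_k/ΣG = 4.53 × (0.3891/0.6437) = 4.53 × 0.6045 = 2.738 mA.

I ≈ 2.74 mA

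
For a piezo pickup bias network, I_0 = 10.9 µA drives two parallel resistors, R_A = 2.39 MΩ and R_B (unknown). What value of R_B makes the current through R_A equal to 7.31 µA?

R_B ≈ 4.87 MΩ

In a two-way split, I_A/I_0 = R_B/(R_A + R_B).
7.31/10.9 = R_B/(R_A + R_B) → R_B = R_A · (0.6706)/(1 − 0.6706) = 2.39 × 2.036 = 4.867 MΩ.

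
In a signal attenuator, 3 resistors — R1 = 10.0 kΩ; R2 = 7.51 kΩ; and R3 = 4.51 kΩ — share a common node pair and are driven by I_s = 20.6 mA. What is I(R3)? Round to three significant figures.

Total conductance ΣG = 1/10.0 + 1/7.51 + 1/4.51 = 0.4549 (units of 1/kΩ).
By the current-divider rule, I = I_s · G_k/ΣG = 20.6 × 0.4874 = 10.04 mA.

I ≈ 10.0 mA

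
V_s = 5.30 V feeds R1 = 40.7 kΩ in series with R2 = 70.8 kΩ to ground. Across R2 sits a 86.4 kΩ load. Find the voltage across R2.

V_out ≈ 2.59 V

The load sits in parallel with R2, giving an effective lower resistance R2' = R2·R_L/(R2+R_L) = 38.91 kΩ.
Voltage divider with the loaded lower leg: V_out = 5.30 × 38.91/(40.7 + 38.91) = 5.30 × 0.4888 = 2.591 V.
(Unloaded it would be 3.37 V; the load pulls it down.)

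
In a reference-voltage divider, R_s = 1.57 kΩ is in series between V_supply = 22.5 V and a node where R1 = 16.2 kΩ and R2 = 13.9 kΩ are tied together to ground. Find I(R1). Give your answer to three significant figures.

I ≈ 1.15 mA

Equivalent of the parallel group: R_p = 7.481 kΩ.
V_A = 22.5 × 7.481/9.051 = 18.60 V.
I(R1) = V_A / R1 = 18.60/16.2 = 1.148 mA.
(Equivalently: I_total = 2.486 mA, then current-divider fraction G_k/ΣG = 0.4618.)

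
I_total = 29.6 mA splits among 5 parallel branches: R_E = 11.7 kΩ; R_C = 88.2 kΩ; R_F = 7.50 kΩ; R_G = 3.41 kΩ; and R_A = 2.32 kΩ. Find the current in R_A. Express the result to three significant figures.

Total conductance ΣG = 1/11.7 + 1/88.2 + 1/7.50 + 1/3.41 + 1/2.32 = 0.9544 (units of 1/kΩ).
Current divider: I(R_A) = I_total · G_k/ΣG = 29.6 × (0.4310/0.9544) = 29.6 × 0.4516 = 13.37 mA.

I ≈ 13.4 mA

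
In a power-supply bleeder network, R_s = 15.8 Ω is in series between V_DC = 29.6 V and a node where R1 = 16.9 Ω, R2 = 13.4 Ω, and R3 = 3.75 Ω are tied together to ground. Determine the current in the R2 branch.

I ≈ 0.301 A

Parallel bank: R_p = 1/(1/16.9 + 1/13.4 + 1/3.75) = 2.497 Ω.
Node voltage V_A = V_DC · R_p/(R_s + R_p) = 29.6 × 0.1365 = 4.040 V.
Branch current I = V_A/R2 = 4.040/13.4 = 0.3015 A.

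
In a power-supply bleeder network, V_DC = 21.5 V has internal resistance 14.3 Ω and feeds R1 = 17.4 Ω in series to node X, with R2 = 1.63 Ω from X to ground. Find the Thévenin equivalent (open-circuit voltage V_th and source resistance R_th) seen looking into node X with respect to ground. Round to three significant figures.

R1' = 14.3 + 17.4 = 31.70 Ω (source resistance + R1).
Open-circuit (no load on X): V_th = V_DC · R2/(R1' + R2) = 21.5 × 1.63/(31.70 + 1.63) = 1.051 V.
Looking into X with the source shorted: R_th = R1'·R2/(R1'+R2) = 31.70 × 1.63/33.33 = 1.550 Ω.

V_th ≈ 1.05 V, R_th ≈ 1.55 Ω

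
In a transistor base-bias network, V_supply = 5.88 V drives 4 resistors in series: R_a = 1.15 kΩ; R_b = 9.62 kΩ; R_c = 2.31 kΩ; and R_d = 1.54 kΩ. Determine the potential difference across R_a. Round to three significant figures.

Total series resistance ΣR = 1.15 + 9.62 + 2.31 + 1.54 = 14.62 kΩ.
V = V_supply · R/ΣR = 5.88 × 0.07866 = 0.4625 V.

V ≈ 0.463 V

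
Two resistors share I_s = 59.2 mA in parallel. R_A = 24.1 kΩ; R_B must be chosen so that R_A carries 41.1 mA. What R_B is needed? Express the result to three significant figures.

Two-branch current divider: I_A = I_s · R_B/(R_A + R_B).
41.1/59.2 = R_B/(R_A + R_B) → R_B = R_A · (0.6943)/(1 − 0.6943) = 24.1 × 2.271 = 54.72 kΩ.

R_B ≈ 54.7 kΩ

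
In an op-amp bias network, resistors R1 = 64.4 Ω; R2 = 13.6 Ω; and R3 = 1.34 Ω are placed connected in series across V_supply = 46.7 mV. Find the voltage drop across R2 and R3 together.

ΣR = 64.4 + 13.6 + 1.34 = 79.34 Ω.
R_{R2..R3} = 13.6 + 1.34 = 14.94 Ω.
V = V_supply · R/ΣR = 46.7 × 0.1883 = 8.794 mV.

V ≈ 8.79 mV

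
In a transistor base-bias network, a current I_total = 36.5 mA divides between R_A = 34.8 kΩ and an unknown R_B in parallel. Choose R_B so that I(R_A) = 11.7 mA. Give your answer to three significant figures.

R_B ≈ 16.4 kΩ

The fraction through R_A equals R_B/(R_A+R_B).
With f = 0.3205, R_B = R_A · f/(1−f) = 34.8 × 0.4718 = 16.42 kΩ.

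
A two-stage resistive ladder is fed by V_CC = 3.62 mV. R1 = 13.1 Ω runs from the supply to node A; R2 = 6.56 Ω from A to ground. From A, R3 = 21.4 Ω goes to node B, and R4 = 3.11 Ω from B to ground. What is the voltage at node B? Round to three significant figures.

The second stage (R3 + R4 = 24.51 Ω) loads node A in parallel with R2.
Effective lower resistance at A: R2 ‖ 24.51 = 5.175 Ω.
So V_A = 3.62 × 0.2832 = 1.025 mV.
Stage 2 is unloaded, so V_B = V_A · R4/(R3+R4) = 1.025 × 3.11/24.51 = 0.1301 mV.

V_B ≈ 0.130 mV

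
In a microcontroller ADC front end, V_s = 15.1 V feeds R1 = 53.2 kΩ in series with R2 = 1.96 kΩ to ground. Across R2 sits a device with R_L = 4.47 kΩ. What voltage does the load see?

V_out ≈ 0.377 V

R2 ‖ R_L = (1.96 × 4.47)/(1.96 + 4.47) = 1.363 kΩ.
Then V_out = V_s · R2'/(R1 + R2') = 15.1 × 1.363/54.56 = 0.3771 V.
(Unloaded it would be 0.537 V; the load pulls it down.)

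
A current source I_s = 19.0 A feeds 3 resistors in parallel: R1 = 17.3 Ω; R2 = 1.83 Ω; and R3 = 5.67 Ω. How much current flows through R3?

I ≈ 4.29 A

ΣG = 1/17.3 + 1/1.83 + 1/5.67 = 0.7806.
Current divider: I(R3) = I_s · G_k/ΣG = 19.0 × (0.1764/0.7806) = 19.0 × 0.2259 = 4.293 A.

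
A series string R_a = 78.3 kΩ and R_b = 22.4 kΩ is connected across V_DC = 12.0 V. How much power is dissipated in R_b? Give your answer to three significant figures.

Series current I = V_DC/ΣR = 12.0/100.7 = 0.1192 mA.
P = I²R = 0.01420 × 22.4 = 0.3181 mW.

P ≈ 0.318 mW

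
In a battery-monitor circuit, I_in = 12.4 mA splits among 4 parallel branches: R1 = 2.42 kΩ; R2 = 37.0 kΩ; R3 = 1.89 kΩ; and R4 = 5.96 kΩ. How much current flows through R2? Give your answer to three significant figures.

Total conductance ΣG = 1/2.42 + 1/37.0 + 1/1.89 + 1/5.96 = 1.137 (units of 1/kΩ).
R2 takes the fraction G_k/ΣG = 0.02703/1.137 = 0.02377, so I = 12.4 × 0.02377 = 0.2947 mA.

I ≈ 0.295 mA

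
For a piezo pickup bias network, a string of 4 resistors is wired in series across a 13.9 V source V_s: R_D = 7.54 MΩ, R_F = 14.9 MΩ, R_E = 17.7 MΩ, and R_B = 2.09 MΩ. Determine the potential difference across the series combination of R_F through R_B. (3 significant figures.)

Series total: ΣR = 7.54 + 14.9 + 17.7 + 2.09 = 42.23 MΩ.
R_{R_F..R_B} = 14.9 + 17.7 + 2.09 = 34.69 MΩ.
By the voltage-divider rule, V = 13.9 × 34.69/42.23 = 11.42 V.

V ≈ 11.4 V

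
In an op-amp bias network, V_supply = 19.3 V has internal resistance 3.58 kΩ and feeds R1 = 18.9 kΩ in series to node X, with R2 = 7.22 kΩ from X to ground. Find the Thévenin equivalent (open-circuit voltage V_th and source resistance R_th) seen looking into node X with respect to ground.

V_th ≈ 4.69 V, R_th ≈ 5.46 kΩ

R1' = 3.58 + 18.9 = 22.48 kΩ (source resistance + R1).
With X open, the divider is unloaded: V_th = 19.3 × 7.22/29.70 = 4.692 V.
With V_supply suppressed (replaced by a short), R_th = R1' ‖ R2 = (22.48 × 7.22)/(22.48 + 7.22) = 5.465 kΩ.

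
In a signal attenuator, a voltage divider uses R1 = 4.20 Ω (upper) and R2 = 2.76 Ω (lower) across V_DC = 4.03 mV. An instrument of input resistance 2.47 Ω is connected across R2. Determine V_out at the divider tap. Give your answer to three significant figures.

First combine the lower leg with the load: R2 ‖ R_L = 1.303 Ω.
Now apply the divider: V_out = 4.03 × 0.2368 = 0.9545 mV.
(Unloaded it would be 1.60 mV; the load pulls it down.)

V_out ≈ 0.954 mV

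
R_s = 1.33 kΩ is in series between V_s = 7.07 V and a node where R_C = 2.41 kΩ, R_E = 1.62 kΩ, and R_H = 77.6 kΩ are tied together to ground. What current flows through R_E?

I ≈ 1.83 mA

Parallel bank: R_p = 1/(1/2.41 + 1/1.62 + 1/77.6) = 0.9568 kΩ.
V_A by voltage divider: V_A = 7.07 × 0.9568/(1.33 + 0.9568) = 2.958 V.
Branch current I = V_A/R_E = 2.958/1.62 = 1.826 mA.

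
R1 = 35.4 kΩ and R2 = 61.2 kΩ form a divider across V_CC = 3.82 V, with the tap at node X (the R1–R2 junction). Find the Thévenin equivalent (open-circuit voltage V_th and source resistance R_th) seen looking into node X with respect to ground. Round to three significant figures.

Open-circuit (no load on X): V_th = V_CC · R2/(R1 + R2) = 3.82 × 61.2/(35.40 + 61.2) = 2.420 V.
With V_CC suppressed (replaced by a short), R_th = R1 ‖ R2 = (35.40 × 61.2)/(35.40 + 61.2) = 22.43 kΩ.

V_th ≈ 2.42 V, R_th ≈ 22.4 kΩ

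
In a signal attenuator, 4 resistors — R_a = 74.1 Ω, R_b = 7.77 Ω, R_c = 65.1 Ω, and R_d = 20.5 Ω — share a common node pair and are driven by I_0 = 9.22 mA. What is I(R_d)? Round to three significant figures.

I ≈ 2.18 mA

Conductances: ΣG = 1/74.1 + 1/7.77 + 1/65.1 + 1/20.5 = 0.2063 (1/Ω).
R_d takes the fraction G_k/ΣG = 0.04878/0.2063 = 0.2364, so I = 9.22 × 0.2364 = 2.180 mA.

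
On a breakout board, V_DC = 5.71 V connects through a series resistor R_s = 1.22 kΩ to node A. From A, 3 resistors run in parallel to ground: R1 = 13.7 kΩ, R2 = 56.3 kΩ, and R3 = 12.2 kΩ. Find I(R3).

Equivalent of the parallel group: R_p = 5.790 kΩ.
V_A = 5.71 × 5.790/7.010 = 4.716 V.
Branch current I = V_A/R3 = 4.716/12.2 = 0.3866 mA.

I ≈ 0.387 mA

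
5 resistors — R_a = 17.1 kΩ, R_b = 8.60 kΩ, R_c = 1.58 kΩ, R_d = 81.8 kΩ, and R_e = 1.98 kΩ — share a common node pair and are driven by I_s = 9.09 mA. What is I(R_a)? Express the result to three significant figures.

I ≈ 0.401 mA

Conductances: ΣG = 1/17.1 + 1/8.60 + 1/1.58 + 1/81.8 + 1/1.98 = 1.325 (1/kΩ).
By the current-divider rule, I = I_s · G_k/ΣG = 9.09 × 0.04414 = 0.4012 mA.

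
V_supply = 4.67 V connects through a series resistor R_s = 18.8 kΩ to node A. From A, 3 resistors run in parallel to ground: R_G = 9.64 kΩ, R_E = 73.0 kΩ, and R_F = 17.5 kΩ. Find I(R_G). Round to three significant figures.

I ≈ 0.113 mA

Equivalent of the parallel group: R_p = 5.728 kΩ.
V_A = 4.67 × 5.728/24.53 = 1.091 V.
I(R_G) = V_A / R_G = 1.091/9.64 = 0.1131 mA.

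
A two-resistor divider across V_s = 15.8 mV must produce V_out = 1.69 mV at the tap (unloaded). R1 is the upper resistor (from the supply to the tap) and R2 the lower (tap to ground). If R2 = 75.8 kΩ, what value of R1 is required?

V_out/V_s = R2/(R1+R2) = 0.1070.
So R1 = R2 · (V_s/V_out − 1) = 75.8 × (15.8/1.69 − 1) = 75.8 × 8.349 = 632.9 kΩ.

R1 ≈ 633 kΩ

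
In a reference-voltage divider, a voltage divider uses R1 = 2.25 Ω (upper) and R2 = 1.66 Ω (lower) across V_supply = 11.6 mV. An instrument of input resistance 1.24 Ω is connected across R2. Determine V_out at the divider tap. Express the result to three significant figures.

The load sits in parallel with R2, giving an effective lower resistance R2' = R2·R_L/(R2+R_L) = 0.7098 Ω.
Voltage divider with the loaded lower leg: V_out = 11.6 × 0.7098/(2.25 + 0.7098) = 11.6 × 0.2398 = 2.782 mV.
(Unloaded it would be 4.92 mV; the load pulls it down.)

V_out ≈ 2.78 mV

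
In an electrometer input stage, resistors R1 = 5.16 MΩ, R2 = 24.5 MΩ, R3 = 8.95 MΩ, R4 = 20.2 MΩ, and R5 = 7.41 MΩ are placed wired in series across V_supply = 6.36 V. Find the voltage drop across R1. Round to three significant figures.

Series total: ΣR = 5.16 + 24.5 + 8.95 + 20.2 + 7.41 = 66.22 MΩ.
By the voltage-divider rule, V = 6.36 × 5.160/66.22 = 0.4956 V.

V ≈ 0.496 V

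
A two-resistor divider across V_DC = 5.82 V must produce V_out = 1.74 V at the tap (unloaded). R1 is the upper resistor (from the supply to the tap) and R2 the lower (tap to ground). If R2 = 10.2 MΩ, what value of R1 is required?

Required fraction k = V_out/V_DC = 0.2990.
So R1 = R2 · (V_DC/V_out − 1) = 10.2 × (5.82/1.74 − 1) = 10.2 × 2.345 = 23.92 MΩ.

R1 ≈ 23.9 MΩ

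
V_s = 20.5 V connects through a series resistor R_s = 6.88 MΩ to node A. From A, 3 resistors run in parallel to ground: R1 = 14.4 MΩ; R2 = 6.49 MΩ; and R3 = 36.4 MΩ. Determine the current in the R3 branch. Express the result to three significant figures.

Equivalent of the parallel group: R_p = 3.984 MΩ.
V_A by voltage divider: V_A = 20.5 × 3.984/(6.88 + 3.984) = 7.518 V.
I(R3) = V_A / R3 = 7.518/36.4 = 0.2065 µA.

I ≈ 0.207 µA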